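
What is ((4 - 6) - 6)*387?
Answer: -3096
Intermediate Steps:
((4 - 6) - 6)*387 = (-2 - 6)*387 = -8*387 = -3096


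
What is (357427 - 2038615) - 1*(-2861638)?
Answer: 1180450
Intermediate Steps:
(357427 - 2038615) - 1*(-2861638) = -1681188 + 2861638 = 1180450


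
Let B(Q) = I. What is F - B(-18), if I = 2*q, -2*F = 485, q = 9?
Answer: -521/2 ≈ -260.50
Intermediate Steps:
F = -485/2 (F = -1/2*485 = -485/2 ≈ -242.50)
I = 18 (I = 2*9 = 18)
B(Q) = 18
F - B(-18) = -485/2 - 1*18 = -485/2 - 18 = -521/2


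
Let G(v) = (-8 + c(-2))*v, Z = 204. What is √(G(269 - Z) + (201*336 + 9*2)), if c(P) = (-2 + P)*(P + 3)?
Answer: √66774 ≈ 258.41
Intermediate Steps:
c(P) = (-2 + P)*(3 + P)
G(v) = -12*v (G(v) = (-8 + (-6 - 2 + (-2)²))*v = (-8 + (-6 - 2 + 4))*v = (-8 - 4)*v = -12*v)
√(G(269 - Z) + (201*336 + 9*2)) = √(-12*(269 - 1*204) + (201*336 + 9*2)) = √(-12*(269 - 204) + (67536 + 18)) = √(-12*65 + 67554) = √(-780 + 67554) = √66774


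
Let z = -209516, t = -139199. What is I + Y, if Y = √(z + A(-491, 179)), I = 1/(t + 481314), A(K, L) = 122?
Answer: 1/342115 + 3*I*√23266 ≈ 2.923e-6 + 457.6*I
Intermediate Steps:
I = 1/342115 (I = 1/(-139199 + 481314) = 1/342115 ≈ 2.9230e-6)
Y = 3*I*√23266 (Y = √(-209516 + 122) = √(-209394) = 3*I*√23266 ≈ 457.6*I)
I + Y = 1/342115 + 3*I*√23266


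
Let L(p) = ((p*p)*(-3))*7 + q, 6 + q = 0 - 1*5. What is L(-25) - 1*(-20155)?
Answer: 7019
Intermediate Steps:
q = -11 (q = -6 + (0 - 1*5) = -6 + (0 - 5) = -6 - 5 = -11)
L(p) = -11 - 21*p² (L(p) = ((p*p)*(-3))*7 - 11 = (p²*(-3))*7 - 11 = -3*p²*7 - 11 = -21*p² - 11 = -11 - 21*p²)
L(-25) - 1*(-20155) = (-11 - 21*(-25)²) - 1*(-20155) = (-11 - 21*625) + 20155 = (-11 - 13125) + 20155 = -13136 + 20155 = 7019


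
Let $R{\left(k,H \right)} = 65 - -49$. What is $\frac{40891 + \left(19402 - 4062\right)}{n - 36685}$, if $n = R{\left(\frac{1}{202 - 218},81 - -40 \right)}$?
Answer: $- \frac{56231}{36571} \approx -1.5376$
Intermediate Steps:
$R{\left(k,H \right)} = 114$ ($R{\left(k,H \right)} = 65 + 49 = 114$)
$n = 114$
$\frac{40891 + \left(19402 - 4062\right)}{n - 36685} = \frac{40891 + \left(19402 - 4062\right)}{114 - 36685} = \frac{40891 + \left(19402 - 4062\right)}{-36571} = \left(40891 + 15340\right) \left(- \frac{1}{36571}\right) = 56231 \left(- \frac{1}{36571}\right) = - \frac{56231}{36571}$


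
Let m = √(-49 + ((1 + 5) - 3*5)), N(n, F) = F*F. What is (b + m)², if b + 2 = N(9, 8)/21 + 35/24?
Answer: -1459751/28224 + 421*I*√58/84 ≈ -51.72 + 38.17*I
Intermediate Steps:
N(n, F) = F²
b = 421/168 (b = -2 + (8²/21 + 35/24) = -2 + (64*(1/21) + 35*(1/24)) = -2 + (64/21 + 35/24) = -2 + 757/168 = 421/168 ≈ 2.5060)
m = I*√58 (m = √(-49 + (6 - 15)) = √(-49 - 9) = √(-58) = I*√58 ≈ 7.6158*I)
(b + m)² = (421/168 + I*√58)²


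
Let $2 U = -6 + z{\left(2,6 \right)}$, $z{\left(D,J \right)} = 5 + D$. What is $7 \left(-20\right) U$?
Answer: $-70$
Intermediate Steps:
$U = \frac{1}{2}$ ($U = \frac{-6 + \left(5 + 2\right)}{2} = \frac{-6 + 7}{2} = \frac{1}{2} \cdot 1 = \frac{1}{2} \approx 0.5$)
$7 \left(-20\right) U = 7 \left(-20\right) \frac{1}{2} = \left(-140\right) \frac{1}{2} = -70$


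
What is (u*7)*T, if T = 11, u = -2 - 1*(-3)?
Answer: 77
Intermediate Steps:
u = 1 (u = -2 + 3 = 1)
(u*7)*T = (1*7)*11 = 7*11 = 77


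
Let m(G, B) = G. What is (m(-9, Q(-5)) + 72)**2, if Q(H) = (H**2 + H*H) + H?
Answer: 3969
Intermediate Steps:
Q(H) = H + 2*H**2 (Q(H) = (H**2 + H**2) + H = 2*H**2 + H = H + 2*H**2)
(m(-9, Q(-5)) + 72)**2 = (-9 + 72)**2 = 63**2 = 3969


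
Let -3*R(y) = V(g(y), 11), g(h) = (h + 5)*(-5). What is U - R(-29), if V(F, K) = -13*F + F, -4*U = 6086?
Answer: -4003/2 ≈ -2001.5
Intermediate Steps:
U = -3043/2 (U = -1/4*6086 = -3043/2 ≈ -1521.5)
g(h) = -25 - 5*h (g(h) = (5 + h)*(-5) = -25 - 5*h)
V(F, K) = -12*F
R(y) = -100 - 20*y (R(y) = -(-4)*(-25 - 5*y) = -(300 + 60*y)/3 = -100 - 20*y)
U - R(-29) = -3043/2 - (-100 - 20*(-29)) = -3043/2 - (-100 + 580) = -3043/2 - 1*480 = -3043/2 - 480 = -4003/2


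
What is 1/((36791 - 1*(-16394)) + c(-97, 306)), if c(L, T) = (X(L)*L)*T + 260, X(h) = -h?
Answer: -1/2825709 ≈ -3.5389e-7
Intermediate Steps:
c(L, T) = 260 - T*L**2 (c(L, T) = ((-L)*L)*T + 260 = (-L**2)*T + 260 = -T*L**2 + 260 = 260 - T*L**2)
1/((36791 - 1*(-16394)) + c(-97, 306)) = 1/((36791 - 1*(-16394)) + (260 - 1*306*(-97)**2)) = 1/((36791 + 16394) + (260 - 1*306*9409)) = 1/(53185 + (260 - 2879154)) = 1/(53185 - 2878894) = 1/(-2825709) = -1/2825709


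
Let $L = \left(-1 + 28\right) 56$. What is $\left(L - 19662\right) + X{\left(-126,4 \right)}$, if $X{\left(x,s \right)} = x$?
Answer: $-18276$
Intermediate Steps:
$L = 1512$ ($L = 27 \cdot 56 = 1512$)
$\left(L - 19662\right) + X{\left(-126,4 \right)} = \left(1512 - 19662\right) - 126 = -18150 - 126 = -18276$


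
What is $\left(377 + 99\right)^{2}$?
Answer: $226576$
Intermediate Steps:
$\left(377 + 99\right)^{2} = 476^{2} = 226576$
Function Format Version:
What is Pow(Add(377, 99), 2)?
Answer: 226576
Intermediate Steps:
Pow(Add(377, 99), 2) = Pow(476, 2) = 226576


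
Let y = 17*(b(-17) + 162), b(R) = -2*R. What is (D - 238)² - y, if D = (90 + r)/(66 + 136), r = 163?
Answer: 2151080401/40804 ≈ 52717.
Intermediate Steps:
D = 253/202 (D = (90 + 163)/(66 + 136) = 253/202 ≈ 1.2525)
y = 3332 (y = 17*(-2*(-17) + 162) = 17*(34 + 162) = 17*196 = 3332)
(D - 238)² - y = (253/202 - 238)² - 1*3332 = (-47823/202)² - 3332 = 2287039329/40804 - 3332 = 2151080401/40804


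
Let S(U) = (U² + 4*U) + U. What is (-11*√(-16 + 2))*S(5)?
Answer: -550*I*√14 ≈ -2057.9*I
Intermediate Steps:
S(U) = U² + 5*U
(-11*√(-16 + 2))*S(5) = (-11*√(-16 + 2))*(5*(5 + 5)) = (-11*I*√14)*(5*10) = -11*I*√14*50 = -550*I*√14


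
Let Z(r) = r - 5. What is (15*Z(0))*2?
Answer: -150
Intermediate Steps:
Z(r) = -5 + r
(15*Z(0))*2 = (15*(-5 + 0))*2 = (15*(-5))*2 = -75*2 = -150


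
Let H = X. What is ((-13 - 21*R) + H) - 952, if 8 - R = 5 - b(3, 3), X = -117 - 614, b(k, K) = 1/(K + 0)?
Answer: -1766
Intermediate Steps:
b(k, K) = 1/K
X = -731
R = 10/3 (R = 8 - (5 - 1/3) = 8 - 1*14/3 = 8 - 14/3 = 10/3 ≈ 3.3333)
H = -731
((-13 - 21*R) + H) - 952 = ((-13 - 21*10/3) - 731) - 952 = ((-13 - 70) - 731) - 952 = (-83 - 731) - 952 = -814 - 952 = -1766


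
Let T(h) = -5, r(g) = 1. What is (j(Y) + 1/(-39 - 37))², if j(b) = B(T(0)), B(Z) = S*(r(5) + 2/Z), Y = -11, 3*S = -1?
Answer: 6561/144400 ≈ 0.045436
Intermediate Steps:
S = -⅓ (S = (⅓)*(-1) = -⅓ ≈ -0.33333)
B(Z) = -⅓ - 2/(3*Z) (B(Z) = -(1 + 2/Z)/3 = -⅓ - 2/(3*Z))
j(b) = -⅕ (j(b) = (⅓)*(-2 - 1*(-5))/(-5) = (⅓)*(-⅕)*(-2 + 5) = (⅓)*(-⅕)*3 = -⅕)
(j(Y) + 1/(-39 - 37))² = (-⅕ + 1/(-39 - 37))² = (-⅕ + 1/(-76))² = (-⅕ - 1/76)² = (-81/380)² = 6561/144400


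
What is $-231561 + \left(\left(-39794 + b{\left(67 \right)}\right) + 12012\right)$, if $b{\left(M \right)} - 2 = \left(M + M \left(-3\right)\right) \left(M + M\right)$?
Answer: $-277297$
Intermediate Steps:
$b{\left(M \right)} = 2 - 4 M^{2}$ ($b{\left(M \right)} = 2 + \left(M + M \left(-3\right)\right) \left(M + M\right) = 2 + \left(M - 3 M\right) 2 M = 2 + - 2 M 2 M = 2 - 4 M^{2}$)
$-231561 + \left(\left(-39794 + b{\left(67 \right)}\right) + 12012\right) = -231561 + \left(\left(-39794 + \left(2 - 4 \cdot 67^{2}\right)\right) + 12012\right) = -231561 + \left(\left(-39794 + \left(2 - 17956\right)\right) + 12012\right) = -231561 + \left(\left(-39794 - 17954\right) + 12012\right) = -231561 + \left(-57748 + 12012\right) = -231561 - 45736 = -277297$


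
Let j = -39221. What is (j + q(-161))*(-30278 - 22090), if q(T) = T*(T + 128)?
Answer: 1775694144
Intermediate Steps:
q(T) = T*(128 + T)
(j + q(-161))*(-30278 - 22090) = (-39221 - 161*(128 - 161))*(-30278 - 22090) = (-39221 - 161*(-33))*(-52368) = (-39221 + 5313)*(-52368) = -33908*(-52368) = 1775694144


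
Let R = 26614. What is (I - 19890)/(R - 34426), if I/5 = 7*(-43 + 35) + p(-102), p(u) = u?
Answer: 5170/1953 ≈ 2.6472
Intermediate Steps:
I = -790 (I = 5*(7*(-43 + 35) - 102) = 5*(7*(-8) - 102) = 5*(-56 - 102) = 5*(-158) = -790)
(I - 19890)/(R - 34426) = (-790 - 19890)/(26614 - 34426) = -20680/(-7812) = -20680*(-1/7812) = 5170/1953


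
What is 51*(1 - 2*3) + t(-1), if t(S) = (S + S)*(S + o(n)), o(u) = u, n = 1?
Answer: -255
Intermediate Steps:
t(S) = 2*S*(1 + S) (t(S) = (S + S)*(S + 1) = (2*S)*(1 + S) = 2*S*(1 + S))
51*(1 - 2*3) + t(-1) = 51*(1 - 2*3) + 2*(-1)*(1 - 1) = 51*(1 - 6) + 2*(-1)*0 = 51*(-5) + 0 = -255 + 0 = -255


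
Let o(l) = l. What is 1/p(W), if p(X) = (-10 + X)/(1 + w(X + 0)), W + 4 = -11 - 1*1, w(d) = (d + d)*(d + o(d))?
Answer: -1025/26 ≈ -39.423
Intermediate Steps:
w(d) = 4*d² (w(d) = (d + d)*(d + d) = (2*d)*(2*d) = 4*d²)
W = -16 (W = -4 + (-11 - 1*1) = -4 + (-11 - 1) = -4 - 12 = -16)
p(X) = (-10 + X)/(1 + 4*X²) (p(X) = (-10 + X)/(1 + 4*(X + 0)²) = (-10 + X)/(1 + 4*X²))
1/p(W) = 1/((-10 - 16)/(1 + 4*(-16)²)) = 1/(-26/(1 + 4*256)) = 1/(-26/(1 + 1024)) = 1/(-26/1025) = -1025/26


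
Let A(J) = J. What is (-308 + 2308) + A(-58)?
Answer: 1942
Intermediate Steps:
(-308 + 2308) + A(-58) = (-308 + 2308) - 58 = 2000 - 58 = 1942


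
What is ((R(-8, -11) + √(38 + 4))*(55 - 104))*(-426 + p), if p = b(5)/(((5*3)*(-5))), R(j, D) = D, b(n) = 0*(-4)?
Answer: -229614 + 20874*√42 ≈ -94335.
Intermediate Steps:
b(n) = 0
p = 0 (p = 0/(((5*3)*(-5))) = 0/((15*(-5))) = 0/(-75) = 0*(-1/75) = 0)
((R(-8, -11) + √(38 + 4))*(55 - 104))*(-426 + p) = ((-11 + √(38 + 4))*(55 - 104))*(-426 + 0) = ((-11 + √42)*(-49))*(-426) = (539 - 49*√42)*(-426) = -229614 + 20874*√42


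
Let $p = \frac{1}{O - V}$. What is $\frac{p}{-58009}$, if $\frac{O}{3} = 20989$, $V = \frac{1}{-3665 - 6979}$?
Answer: $- \frac{10644}{38878835428741} \approx -2.7377 \cdot 10^{-10}$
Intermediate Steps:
$V = - \frac{1}{10644}$ ($V = \frac{1}{-10644} = - \frac{1}{10644} \approx -9.395 \cdot 10^{-5}$)
$O = 62967$ ($O = 3 \cdot 20989 = 62967$)
$p = \frac{10644}{670220749}$ ($p = \frac{1}{62967 - - \frac{1}{10644}} = \frac{1}{62967 + \frac{1}{10644}} = \frac{1}{\frac{670220749}{10644}} = \frac{10644}{670220749} \approx 1.5881 \cdot 10^{-5}$)
$\frac{p}{-58009} = \frac{10644}{670220749 \left(-58009\right)} = \frac{10644}{670220749} \left(- \frac{1}{58009}\right) = - \frac{10644}{38878835428741}$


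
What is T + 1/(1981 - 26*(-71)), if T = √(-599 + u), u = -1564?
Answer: 1/3827 + I*√2163 ≈ 0.0002613 + 46.508*I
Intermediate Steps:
T = I*√2163 (T = √(-599 - 1564) = √(-2163) = I*√2163 ≈ 46.508*I)
T + 1/(1981 - 26*(-71)) = I*√2163 + 1/(1981 - 26*(-71)) = I*√2163 + 1/(1981 + 1846) = I*√2163 + 1/3827 = 1/3827 + I*√2163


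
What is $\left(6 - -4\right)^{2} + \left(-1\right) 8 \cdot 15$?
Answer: $-20$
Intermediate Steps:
$\left(6 - -4\right)^{2} + \left(-1\right) 8 \cdot 15 = \left(6 + 4\right)^{2} - 120 = 10^{2} - 120 = 100 - 120 = -20$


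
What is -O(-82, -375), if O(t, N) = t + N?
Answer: 457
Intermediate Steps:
O(t, N) = N + t
-O(-82, -375) = -(-375 - 82) = -1*(-457) = 457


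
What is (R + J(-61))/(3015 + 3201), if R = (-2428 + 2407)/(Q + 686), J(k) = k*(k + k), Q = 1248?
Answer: 14392807/12021744 ≈ 1.1972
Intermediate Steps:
J(k) = 2*k**2 (J(k) = k*(2*k) = 2*k**2)
R = -21/1934 (R = (-2428 + 2407)/(1248 + 686) = -21/1934 ≈ -0.010858)
(R + J(-61))/(3015 + 3201) = (-21/1934 + 2*(-61)**2)/(3015 + 3201) = (-21/1934 + 2*3721)/6216 = (-21/1934 + 7442)*(1/6216) = (14392807/1934)*(1/6216) = 14392807/12021744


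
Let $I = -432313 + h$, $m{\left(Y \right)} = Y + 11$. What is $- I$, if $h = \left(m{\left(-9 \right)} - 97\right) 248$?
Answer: $455873$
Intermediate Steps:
$m{\left(Y \right)} = 11 + Y$
$h = -23560$ ($h = \left(\left(11 - 9\right) - 97\right) 248 = \left(2 - 97\right) 248 = \left(-95\right) 248 = -23560$)
$I = -455873$ ($I = -432313 - 23560 = -455873$)
$- I = \left(-1\right) \left(-455873\right) = 455873$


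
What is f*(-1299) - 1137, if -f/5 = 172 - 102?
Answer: 453513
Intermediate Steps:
f = -350 (f = -5*(172 - 102) = -5*70 = -350)
f*(-1299) - 1137 = -350*(-1299) - 1137 = 454650 - 1137 = 453513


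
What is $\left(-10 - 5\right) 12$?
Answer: $-180$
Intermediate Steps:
$\left(-10 - 5\right) 12 = \left(-15\right) 12 = -180$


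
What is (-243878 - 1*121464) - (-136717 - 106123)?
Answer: -122502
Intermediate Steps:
(-243878 - 1*121464) - (-136717 - 106123) = (-243878 - 121464) - 1*(-242840) = -365342 + 242840 = -122502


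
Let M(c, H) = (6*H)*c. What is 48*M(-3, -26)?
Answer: 22464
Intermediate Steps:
M(c, H) = 6*H*c
48*M(-3, -26) = 48*(6*(-26)*(-3)) = 48*468 = 22464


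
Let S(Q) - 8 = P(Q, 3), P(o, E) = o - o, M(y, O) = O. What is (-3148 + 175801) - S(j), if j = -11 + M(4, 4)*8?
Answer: 172645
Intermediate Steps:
j = 21 (j = -11 + 4*8 = -11 + 32 = 21)
P(o, E) = 0
S(Q) = 8 (S(Q) = 8 + 0 = 8)
(-3148 + 175801) - S(j) = (-3148 + 175801) - 1*8 = 172653 - 8 = 172645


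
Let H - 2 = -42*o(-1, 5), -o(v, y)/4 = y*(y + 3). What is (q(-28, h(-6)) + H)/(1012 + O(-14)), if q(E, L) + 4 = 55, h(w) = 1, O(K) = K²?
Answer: 6773/1208 ≈ 5.6068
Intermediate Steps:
o(v, y) = -4*y*(3 + y) (o(v, y) = -4*y*(y + 3) = -4*y*(3 + y))
q(E, L) = 51 (q(E, L) = -4 + 55 = 51)
H = 6722 (H = 2 - (-168)*5*(3 + 5) = 2 - (-168)*5*8 = 2 - 42*(-160) = 2 + 6720 = 6722)
(q(-28, h(-6)) + H)/(1012 + O(-14)) = (51 + 6722)/(1012 + (-14)²) = 6773/(1012 + 196) = 6773/1208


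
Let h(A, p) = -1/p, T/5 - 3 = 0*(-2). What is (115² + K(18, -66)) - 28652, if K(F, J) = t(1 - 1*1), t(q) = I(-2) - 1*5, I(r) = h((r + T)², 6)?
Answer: -92593/6 ≈ -15432.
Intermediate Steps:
T = 15 (T = 15 + 5*(0*(-2)) = 15 + 5*0 = 15 + 0 = 15)
I(r) = -⅙ (I(r) = -1/6 = -1*⅙ = -⅙)
t(q) = -31/6 (t(q) = -⅙ - 1*5 = -⅙ - 5 = -31/6)
K(F, J) = -31/6
(115² + K(18, -66)) - 28652 = (115² - 31/6) - 28652 = (13225 - 31/6) - 28652 = 79319/6 - 28652 = -92593/6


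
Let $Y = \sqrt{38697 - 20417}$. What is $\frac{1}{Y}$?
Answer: $\frac{\sqrt{4570}}{9140} \approx 0.0073963$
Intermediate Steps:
$Y = 2 \sqrt{4570}$ ($Y = \sqrt{18280} = 2 \sqrt{4570} \approx 135.2$)
$\frac{1}{Y} = \frac{1}{2 \sqrt{4570}} = \frac{\sqrt{4570}}{9140}$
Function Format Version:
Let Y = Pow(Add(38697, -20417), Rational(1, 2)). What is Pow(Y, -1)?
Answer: Mul(Rational(1, 9140), Pow(4570, Rational(1, 2))) ≈ 0.0073963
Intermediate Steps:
Y = Mul(2, Pow(4570, Rational(1, 2))) (Y = Pow(18280, Rational(1, 2)) = Mul(2, Pow(4570, Rational(1, 2))) ≈ 135.20)
Pow(Y, -1) = Pow(Mul(2, Pow(4570, Rational(1, 2))), -1) = Mul(Rational(1, 9140), Pow(4570, Rational(1, 2)))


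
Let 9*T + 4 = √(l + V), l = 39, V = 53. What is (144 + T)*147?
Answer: 63308/3 + 98*√23/3 ≈ 21259.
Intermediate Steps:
T = -4/9 + 2*√23/9 (T = -4/9 + √(39 + 53)/9 = -4/9 + √92/9 = -4/9 + (2*√23)/9 = -4/9 + 2*√23/9 ≈ 0.62130)
(144 + T)*147 = (144 + (-4/9 + 2*√23/9))*147 = (1292/9 + 2*√23/9)*147 = 63308/3 + 98*√23/3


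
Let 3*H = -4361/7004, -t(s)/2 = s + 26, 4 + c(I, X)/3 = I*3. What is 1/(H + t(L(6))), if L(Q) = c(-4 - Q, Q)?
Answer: 21012/3189463 ≈ 0.0065879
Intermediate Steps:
c(I, X) = -12 + 9*I (c(I, X) = -12 + 3*(I*3) = -12 + 3*(3*I) = -12 + 9*I)
L(Q) = -48 - 9*Q (L(Q) = -12 + 9*(-4 - Q) = -12 + (-36 - 9*Q) = -48 - 9*Q)
t(s) = -52 - 2*s (t(s) = -2*(s + 26) = -2*(26 + s) = -52 - 2*s)
H = -4361/21012 (H = (-4361/7004)/3 = (-4361*1/7004)/3 = (1/3)*(-4361/7004) = -4361/21012 ≈ -0.20755)
1/(H + t(L(6))) = 1/(-4361/21012 + (-52 - 2*(-48 - 9*6))) = 1/(-4361/21012 + (-52 - 2*(-48 - 54))) = 1/(-4361/21012 + (-52 - 2*(-102))) = 1/(-4361/21012 + (-52 + 204)) = 1/(-4361/21012 + 152) = 1/(3189463/21012) = 21012/3189463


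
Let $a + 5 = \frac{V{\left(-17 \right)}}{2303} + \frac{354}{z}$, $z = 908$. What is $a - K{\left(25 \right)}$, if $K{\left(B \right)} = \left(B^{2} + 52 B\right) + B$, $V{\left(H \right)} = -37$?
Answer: $- \frac{2043682877}{1045562} \approx -1954.6$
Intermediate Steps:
$K{\left(B \right)} = B^{2} + 53 B$
$a = - \frac{4836977}{1045562}$ ($a = -5 + \left(- \frac{37}{2303} + \frac{354}{908}\right) = -5 + \left(\left(-37\right) \frac{1}{2303} + 354 \cdot \frac{1}{908}\right) = -5 + \left(- \frac{37}{2303} + \frac{177}{454}\right) = -5 + \frac{390833}{1045562} = - \frac{4836977}{1045562} \approx -4.6262$)
$a - K{\left(25 \right)} = - \frac{4836977}{1045562} - 25 \left(53 + 25\right) = - \frac{4836977}{1045562} - 25 \cdot 78 = - \frac{4836977}{1045562} - 1950 = - \frac{2043682877}{1045562}$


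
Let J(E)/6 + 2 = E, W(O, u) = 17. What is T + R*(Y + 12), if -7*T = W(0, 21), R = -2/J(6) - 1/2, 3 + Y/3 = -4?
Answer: 79/28 ≈ 2.8214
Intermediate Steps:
Y = -21 (Y = -9 + 3*(-4) = -9 - 12 = -21)
J(E) = -12 + 6*E
R = -7/12 (R = -2/(-12 + 6*6) - 1/2 = -2/(-12 + 36) - 1*½ = -2/24 - ½ = -2*1/24 - ½ = -1/12 - ½ = -7/12 ≈ -0.58333)
T = -17/7 (T = -⅐*17 = -17/7 ≈ -2.4286)
T + R*(Y + 12) = -17/7 - 7*(-21 + 12)/12 = -17/7 - 7/12*(-9) = -17/7 + 21/4 = 79/28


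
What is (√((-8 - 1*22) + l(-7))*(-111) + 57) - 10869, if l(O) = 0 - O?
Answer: -10812 - 111*I*√23 ≈ -10812.0 - 532.34*I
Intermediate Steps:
l(O) = -O
(√((-8 - 1*22) + l(-7))*(-111) + 57) - 10869 = (√((-8 - 1*22) - 1*(-7))*(-111) + 57) - 10869 = (√((-8 - 22) + 7)*(-111) + 57) - 10869 = (√(-30 + 7)*(-111) + 57) - 10869 = (√(-23)*(-111) + 57) - 10869 = ((I*√23)*(-111) + 57) - 10869 = (-111*I*√23 + 57) - 10869 = (57 - 111*I*√23) - 10869 = -10812 - 111*I*√23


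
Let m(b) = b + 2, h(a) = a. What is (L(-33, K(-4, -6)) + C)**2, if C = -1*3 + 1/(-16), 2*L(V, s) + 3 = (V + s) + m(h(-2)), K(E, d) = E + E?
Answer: 160801/256 ≈ 628.13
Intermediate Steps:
K(E, d) = 2*E
m(b) = 2 + b
L(V, s) = -3/2 + V/2 + s/2 (L(V, s) = -3/2 + ((V + s) + (2 - 2))/2 = -3/2 + ((V + s) + 0)/2 = -3/2 + (V + s)/2 = -3/2 + (V/2 + s/2) = -3/2 + V/2 + s/2)
C = -49/16 (C = -3 - 1/16 = -49/16 ≈ -3.0625)
(L(-33, K(-4, -6)) + C)**2 = ((-3/2 + (1/2)*(-33) + (2*(-4))/2) - 49/16)**2 = ((-3/2 - 33/2 + (1/2)*(-8)) - 49/16)**2 = ((-3/2 - 33/2 - 4) - 49/16)**2 = (-22 - 49/16)**2 = (-401/16)**2 = 160801/256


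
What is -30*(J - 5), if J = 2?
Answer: 90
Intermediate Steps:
-30*(J - 5) = -30*(2 - 5) = -30*(-3) = 90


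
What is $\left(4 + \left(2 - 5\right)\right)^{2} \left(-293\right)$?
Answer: $-293$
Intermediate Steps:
$\left(4 + \left(2 - 5\right)\right)^{2} \left(-293\right) = \left(4 - 3\right)^{2} \left(-293\right) = 1^{2} \left(-293\right) = 1 \left(-293\right) = -293$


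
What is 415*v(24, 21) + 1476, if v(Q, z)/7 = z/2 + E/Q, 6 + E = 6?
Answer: 63957/2 ≈ 31979.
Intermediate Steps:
E = 0 (E = -6 + 6 = 0)
v(Q, z) = 7*z/2 (v(Q, z) = 7*(z/2 + 0/Q) = 7*(z*(½) + 0) = 7*(z/2 + 0) = 7*(z/2) = 7*z/2)
415*v(24, 21) + 1476 = 415*((7/2)*21) + 1476 = 415*(147/2) + 1476 = 61005/2 + 1476 = 63957/2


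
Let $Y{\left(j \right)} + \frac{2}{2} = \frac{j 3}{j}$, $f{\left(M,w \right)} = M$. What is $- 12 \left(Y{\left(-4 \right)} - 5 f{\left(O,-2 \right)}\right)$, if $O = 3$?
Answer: $156$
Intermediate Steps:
$Y{\left(j \right)} = 2$ ($Y{\left(j \right)} = -1 + \frac{j 3}{j} = -1 + \frac{3 j}{j} = -1 + 3 = 2$)
$- 12 \left(Y{\left(-4 \right)} - 5 f{\left(O,-2 \right)}\right) = - 12 \left(2 - 15\right) = \left(-12\right) \left(-13\right) = 156$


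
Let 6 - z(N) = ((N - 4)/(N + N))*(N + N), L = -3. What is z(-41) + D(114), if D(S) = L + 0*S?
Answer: 48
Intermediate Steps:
D(S) = -3 (D(S) = -3 + 0*S = -3 + 0 = -3)
z(N) = 10 - N (z(N) = 6 - (N - 4)/(N + N)*(N + N) = 6 - (-4 + N)/((2*N))*2*N = 6 - (-4 + N)*(1/(2*N))*2*N = 6 - (-4 + N)/(2*N)*2*N = 6 - (-4 + N) = 6 + (4 - N) = 10 - N)
z(-41) + D(114) = (10 - 1*(-41)) - 3 = (10 + 41) - 3 = 51 - 3 = 48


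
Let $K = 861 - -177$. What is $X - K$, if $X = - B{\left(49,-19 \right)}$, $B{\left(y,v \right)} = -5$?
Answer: $-1033$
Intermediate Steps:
$K = 1038$ ($K = 861 + 177 = 1038$)
$X = 5$ ($X = \left(-1\right) \left(-5\right) = 5$)
$X - K = 5 - 1038 = -1033$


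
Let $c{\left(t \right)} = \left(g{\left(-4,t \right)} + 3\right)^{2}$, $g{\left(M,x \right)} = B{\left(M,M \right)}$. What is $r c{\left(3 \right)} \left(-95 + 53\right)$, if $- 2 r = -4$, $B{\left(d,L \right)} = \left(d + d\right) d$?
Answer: $-102900$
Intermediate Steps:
$B{\left(d,L \right)} = 2 d^{2}$ ($B{\left(d,L \right)} = 2 d d = 2 d^{2}$)
$r = 2$ ($r = \left(- \frac{1}{2}\right) \left(-4\right) = 2$)
$g{\left(M,x \right)} = 2 M^{2}$
$c{\left(t \right)} = 1225$ ($c{\left(t \right)} = \left(2 \left(-4\right)^{2} + 3\right)^{2} = \left(2 \cdot 16 + 3\right)^{2} = \left(32 + 3\right)^{2} = 35^{2} = 1225$)
$r c{\left(3 \right)} \left(-95 + 53\right) = 2 \cdot 1225 \left(-95 + 53\right) = 2450 \left(-42\right) = -102900$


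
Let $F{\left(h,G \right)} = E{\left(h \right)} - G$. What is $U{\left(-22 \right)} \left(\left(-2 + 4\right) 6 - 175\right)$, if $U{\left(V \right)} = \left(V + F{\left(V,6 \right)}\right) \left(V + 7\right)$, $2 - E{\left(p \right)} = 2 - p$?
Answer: $-122250$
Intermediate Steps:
$E{\left(p \right)} = p$ ($E{\left(p \right)} = 2 - \left(2 - p\right) = 2 + \left(-2 + p\right) = p$)
$F{\left(h,G \right)} = h - G$
$U{\left(V \right)} = \left(-6 + 2 V\right) \left(7 + V\right)$ ($U{\left(V \right)} = \left(V + \left(V - 6\right)\right) \left(V + 7\right) = \left(V + \left(V - 6\right)\right) \left(7 + V\right) = \left(V + \left(-6 + V\right)\right) \left(7 + V\right) = \left(-6 + 2 V\right) \left(7 + V\right)$)
$U{\left(-22 \right)} \left(\left(-2 + 4\right) 6 - 175\right) = \left(-42 + 2 \left(-22\right)^{2} + 8 \left(-22\right)\right) \left(\left(-2 + 4\right) 6 - 175\right) = \left(-42 + 2 \cdot 484 - 176\right) \left(2 \cdot 6 - 175\right) = \left(-42 + 968 - 176\right) \left(12 - 175\right) = 750 \left(-163\right) = -122250$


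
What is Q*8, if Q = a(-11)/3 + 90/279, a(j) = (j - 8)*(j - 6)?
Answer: 80344/93 ≈ 863.91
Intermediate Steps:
a(j) = (-8 + j)*(-6 + j)
Q = 10043/93 (Q = (48 + (-11)² - 14*(-11))/3 + 90/279 = (48 + 121 + 154)*(⅓) + 90*(1/279) = 323*(⅓) + 10/31 = 323/3 + 10/31 = 10043/93 ≈ 107.99)
Q*8 = (10043/93)*8 = 80344/93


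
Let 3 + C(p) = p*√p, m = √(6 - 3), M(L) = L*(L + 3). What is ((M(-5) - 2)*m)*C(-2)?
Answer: -24*√3 - 16*I*√6 ≈ -41.569 - 39.192*I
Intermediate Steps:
M(L) = L*(3 + L)
m = √3 ≈ 1.7320
C(p) = -3 + p^(3/2) (C(p) = -3 + p*√p = -3 + p^(3/2))
((M(-5) - 2)*m)*C(-2) = ((-5*(3 - 5) - 2)*√3)*(-3 + (-2)^(3/2)) = ((-5*(-2) - 2)*√3)*(-3 - 2*I*√2) = ((10 - 2)*√3)*(-3 - 2*I*√2) = (8*√3)*(-3 - 2*I*√2) = 8*√3*(-3 - 2*I*√2)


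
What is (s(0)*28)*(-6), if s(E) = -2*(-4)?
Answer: -1344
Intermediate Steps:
s(E) = 8
(s(0)*28)*(-6) = (8*28)*(-6) = 224*(-6) = -1344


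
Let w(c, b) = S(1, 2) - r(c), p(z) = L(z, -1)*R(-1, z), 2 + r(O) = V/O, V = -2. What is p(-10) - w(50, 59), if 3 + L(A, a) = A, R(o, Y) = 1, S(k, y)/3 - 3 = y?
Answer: -751/25 ≈ -30.040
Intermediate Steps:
S(k, y) = 9 + 3*y
L(A, a) = -3 + A
r(O) = -2 - 2/O
p(z) = -3 + z (p(z) = (-3 + z)*1 = -3 + z)
w(c, b) = 17 + 2/c (w(c, b) = (9 + 3*2) - (-2 - 2/c) = (9 + 6) + (2 + 2/c) = 15 + (2 + 2/c) = 17 + 2/c)
p(-10) - w(50, 59) = (-3 - 10) - (17 + 2/50) = -13 - (17 + 2*(1/50)) = -13 - (17 + 1/25) = -13 - 1*426/25 = -13 - 426/25 = -751/25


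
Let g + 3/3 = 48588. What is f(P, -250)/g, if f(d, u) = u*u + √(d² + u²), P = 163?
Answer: 62500/48587 + √89069/48587 ≈ 1.2925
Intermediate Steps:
g = 48587 (g = -1 + 48588 = 48587)
f(d, u) = u² + √(d² + u²)
f(P, -250)/g = ((-250)² + √(163² + (-250)²))/48587 = (62500 + √(26569 + 62500))*(1/48587) = (62500 + √89069)*(1/48587) = 62500/48587 + √89069/48587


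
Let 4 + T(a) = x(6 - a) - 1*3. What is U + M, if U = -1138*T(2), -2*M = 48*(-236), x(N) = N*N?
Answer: -4578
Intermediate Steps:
x(N) = N**2
T(a) = -7 + (6 - a)**2 (T(a) = -4 + ((6 - a)**2 - 1*3) = -4 + ((6 - a)**2 - 3) = -4 + (-3 + (6 - a)**2) = -7 + (6 - a)**2)
M = 5664 (M = -24*(-236) = -1/2*(-11328) = 5664)
U = -10242 (U = -1138*(-7 + (-6 + 2)**2) = -1138*(-7 + (-4)**2) = -1138*(-7 + 16) = -1138*9 = -10242)
U + M = -10242 + 5664 = -4578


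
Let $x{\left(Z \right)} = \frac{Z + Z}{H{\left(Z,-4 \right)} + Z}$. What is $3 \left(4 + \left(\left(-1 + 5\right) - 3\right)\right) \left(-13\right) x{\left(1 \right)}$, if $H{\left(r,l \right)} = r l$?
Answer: $130$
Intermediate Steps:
$H{\left(r,l \right)} = l r$
$x{\left(Z \right)} = - \frac{2}{3}$ ($x{\left(Z \right)} = \frac{Z + Z}{- 4 Z + Z} = \frac{2 Z}{\left(-3\right) Z} = 2 Z \left(- \frac{1}{3 Z}\right) = - \frac{2}{3}$)
$3 \left(4 + \left(\left(-1 + 5\right) - 3\right)\right) \left(-13\right) x{\left(1 \right)} = 3 \left(4 + \left(\left(-1 + 5\right) - 3\right)\right) \left(-13\right) \left(- \frac{2}{3}\right) = 3 \left(4 + \left(4 - 3\right)\right) \left(-13\right) \left(- \frac{2}{3}\right) = 3 \left(4 + 1\right) \left(-13\right) \left(- \frac{2}{3}\right) = 3 \cdot 5 \left(-13\right) \left(- \frac{2}{3}\right) = 15 \left(-13\right) \left(- \frac{2}{3}\right) = \left(-195\right) \left(- \frac{2}{3}\right) = 130$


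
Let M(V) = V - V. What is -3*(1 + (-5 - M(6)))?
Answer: 12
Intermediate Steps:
M(V) = 0
-3*(1 + (-5 - M(6))) = -3*(1 + (-5 - 1*0)) = -3*(1 + (-5 + 0)) = -3*(1 - 5) = -3*(-4) = 12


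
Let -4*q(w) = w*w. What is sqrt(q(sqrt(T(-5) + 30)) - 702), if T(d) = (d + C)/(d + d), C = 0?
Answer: I*sqrt(11354)/4 ≈ 26.639*I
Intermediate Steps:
T(d) = 1/2 (T(d) = (d + 0)/(d + d) = d/((2*d)) = d*(1/(2*d)) = 1/2)
q(w) = -w**2/4 (q(w) = -w*w/4 = -w**2/4)
sqrt(q(sqrt(T(-5) + 30)) - 702) = sqrt(-(sqrt(1/2 + 30))**2/4 - 702) = sqrt(-(sqrt(61/2))**2/4 - 702) = sqrt(-(sqrt(122)/2)**2/4 - 702) = sqrt(-1/4*61/2 - 702) = sqrt(-61/8 - 702) = sqrt(-5677/8) = I*sqrt(11354)/4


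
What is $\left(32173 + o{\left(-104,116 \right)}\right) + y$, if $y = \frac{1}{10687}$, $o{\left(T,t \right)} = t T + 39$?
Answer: $\frac{215321677}{10687} \approx 20148.0$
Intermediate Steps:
$o{\left(T,t \right)} = 39 + T t$ ($o{\left(T,t \right)} = T t + 39 = 39 + T t$)
$y = \frac{1}{10687} \approx 9.3572 \cdot 10^{-5}$
$\left(32173 + o{\left(-104,116 \right)}\right) + y = \left(32173 + \left(39 - 12064\right)\right) + \frac{1}{10687} = \left(32173 - 12025\right) + \frac{1}{10687} = 20148 + \frac{1}{10687} = \frac{215321677}{10687}$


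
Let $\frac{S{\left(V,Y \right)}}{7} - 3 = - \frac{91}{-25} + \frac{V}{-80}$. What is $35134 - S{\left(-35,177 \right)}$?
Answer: $\frac{14033783}{400} \approx 35084.0$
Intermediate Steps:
$S{\left(V,Y \right)} = \frac{1162}{25} - \frac{7 V}{80}$ ($S{\left(V,Y \right)} = 21 + 7 \left(- \frac{91}{-25} + \frac{V}{-80}\right) = 21 + 7 \left(\left(-91\right) \left(- \frac{1}{25}\right) + V \left(- \frac{1}{80}\right)\right) = 21 + 7 \left(\frac{91}{25} - \frac{V}{80}\right) = 21 - \left(- \frac{637}{25} + \frac{7 V}{80}\right) = \frac{1162}{25} - \frac{7 V}{80}$)
$35134 - S{\left(-35,177 \right)} = 35134 - \left(\frac{1162}{25} - - \frac{49}{16}\right) = 35134 - \left(\frac{1162}{25} + \frac{49}{16}\right) = 35134 - \frac{19817}{400} = \frac{14033783}{400}$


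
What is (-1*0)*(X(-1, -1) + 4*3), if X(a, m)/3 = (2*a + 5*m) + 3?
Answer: 0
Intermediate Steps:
X(a, m) = 9 + 6*a + 15*m (X(a, m) = 3*((2*a + 5*m) + 3) = 3*(3 + 2*a + 5*m) = 9 + 6*a + 15*m)
(-1*0)*(X(-1, -1) + 4*3) = (-1*0)*((9 + 6*(-1) + 15*(-1)) + 4*3) = 0*((9 - 6 - 15) + 12) = 0*(-12 + 12) = 0*0 = 0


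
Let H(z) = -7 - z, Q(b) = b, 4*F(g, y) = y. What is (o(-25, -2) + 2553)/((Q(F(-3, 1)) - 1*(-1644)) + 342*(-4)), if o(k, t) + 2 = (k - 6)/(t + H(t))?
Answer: 5504/595 ≈ 9.2504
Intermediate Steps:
F(g, y) = y/4
o(k, t) = -8/7 - k/7 (o(k, t) = -2 + (k - 6)/(t + (-7 - t)) = -2 + (-6 + k)/(-7) = -2 + (-6 + k)*(-1/7) = -2 + (6/7 - k/7) = -8/7 - k/7)
(o(-25, -2) + 2553)/((Q(F(-3, 1)) - 1*(-1644)) + 342*(-4)) = ((-8/7 - 1/7*(-25)) + 2553)/(((1/4)*1 - 1*(-1644)) + 342*(-4)) = ((-8/7 + 25/7) + 2553)/((1/4 + 1644) - 1368) = (17/7 + 2553)/(6577/4 - 1368) = 17888/(7*(1105/4)) = (17888/7)*(4/1105) = 5504/595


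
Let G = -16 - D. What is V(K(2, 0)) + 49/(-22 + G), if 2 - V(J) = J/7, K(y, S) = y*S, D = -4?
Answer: 19/34 ≈ 0.55882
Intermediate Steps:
K(y, S) = S*y
G = -12 (G = -16 - 1*(-4) = -16 + 4 = -12)
V(J) = 2 - J/7
V(K(2, 0)) + 49/(-22 + G) = (2 - 0*2) + 49/(-22 - 12) = (2 - ⅐*0) + 49/(-34) = (2 + 0) - 1/34*49 = 2 - 49/34 = 19/34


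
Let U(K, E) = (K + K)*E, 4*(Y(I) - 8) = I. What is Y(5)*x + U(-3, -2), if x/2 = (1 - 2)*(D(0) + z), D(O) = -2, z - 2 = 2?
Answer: -25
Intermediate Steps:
z = 4 (z = 2 + 2 = 4)
Y(I) = 8 + I/4
U(K, E) = 2*E*K (U(K, E) = (2*K)*E = 2*E*K)
x = -4 (x = 2*((1 - 2)*(-2 + 4)) = 2*(-1*2) = 2*(-2) = -4)
Y(5)*x + U(-3, -2) = (8 + (¼)*5)*(-4) + 2*(-2)*(-3) = (8 + 5/4)*(-4) + 12 = (37/4)*(-4) + 12 = -37 + 12 = -25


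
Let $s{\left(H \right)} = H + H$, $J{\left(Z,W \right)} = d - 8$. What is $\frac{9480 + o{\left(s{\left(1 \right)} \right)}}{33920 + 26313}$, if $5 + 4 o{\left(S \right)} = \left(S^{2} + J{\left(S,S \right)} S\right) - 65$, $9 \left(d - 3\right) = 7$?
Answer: $\frac{170305}{1084194} \approx 0.15708$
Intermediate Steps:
$d = \frac{34}{9}$ ($d = 3 + \frac{1}{9} \cdot 7 = 3 + \frac{7}{9} = \frac{34}{9} \approx 3.7778$)
$J{\left(Z,W \right)} = - \frac{38}{9}$ ($J{\left(Z,W \right)} = \frac{34}{9} - 8 = - \frac{38}{9}$)
$s{\left(H \right)} = 2 H$
$o{\left(S \right)} = - \frac{35}{2} - \frac{19 S}{18} + \frac{S^{2}}{4}$ ($o{\left(S \right)} = - \frac{5}{4} + \frac{\left(S^{2} - \frac{38 S}{9}\right) - 65}{4} = - \frac{5}{4} + \frac{-65 + S^{2} - \frac{38 S}{9}}{4} = - \frac{5}{4} - \left(\frac{65}{4} - \frac{S^{2}}{4} + \frac{19 S}{18}\right) = - \frac{35}{2} - \frac{19 S}{18} + \frac{S^{2}}{4}$)
$\frac{9480 + o{\left(s{\left(1 \right)} \right)}}{33920 + 26313} = \frac{9480 - \left(\frac{35}{2} - 1 + \frac{19}{18} \cdot 2 \cdot 1\right)}{33920 + 26313} = \frac{9480 - \left(\frac{353}{18} - 1\right)}{60233} = \left(9480 - \frac{335}{18}\right) \frac{1}{60233} = \frac{170305}{18} \cdot \frac{1}{60233} = \frac{170305}{1084194}$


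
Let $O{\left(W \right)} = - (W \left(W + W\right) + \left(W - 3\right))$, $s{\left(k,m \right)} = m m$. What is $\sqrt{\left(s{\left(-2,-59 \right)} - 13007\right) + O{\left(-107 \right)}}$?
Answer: $i \sqrt{32314} \approx 179.76 i$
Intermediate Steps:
$s{\left(k,m \right)} = m^{2}$
$O{\left(W \right)} = 3 - W - 2 W^{2}$ ($O{\left(W \right)} = - (W 2 W + \left(-3 + W\right)) = - (2 W^{2} + \left(-3 + W\right)) = - (-3 + W + 2 W^{2}) = 3 - W - 2 W^{2}$)
$\sqrt{\left(s{\left(-2,-59 \right)} - 13007\right) + O{\left(-107 \right)}} = \sqrt{\left(\left(-59\right)^{2} - 13007\right) - \left(-110 + 22898\right)} = \sqrt{\left(3481 - 13007\right) + \left(3 + 107 - 22898\right)} = \sqrt{-9526 + \left(3 + 107 - 22898\right)} = \sqrt{-9526 - 22788} = \sqrt{-32314} = i \sqrt{32314}$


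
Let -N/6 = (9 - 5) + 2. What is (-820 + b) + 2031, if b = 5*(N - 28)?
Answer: 891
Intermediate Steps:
N = -36 (N = -6*((9 - 5) + 2) = -6*(4 + 2) = -6*6 = -36)
b = -320 (b = 5*(-36 - 28) = 5*(-64) = -320)
(-820 + b) + 2031 = (-820 - 320) + 2031 = -1140 + 2031 = 891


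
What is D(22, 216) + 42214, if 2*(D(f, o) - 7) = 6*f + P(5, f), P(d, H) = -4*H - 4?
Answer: 42241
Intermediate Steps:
P(d, H) = -4 - 4*H
D(f, o) = 5 + f (D(f, o) = 7 + (6*f + (-4 - 4*f))/2 = 7 + (-4 + 2*f)/2 = 7 + (-2 + f) = 5 + f)
D(22, 216) + 42214 = (5 + 22) + 42214 = 27 + 42214 = 42241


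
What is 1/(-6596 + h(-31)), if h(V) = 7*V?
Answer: -1/6813 ≈ -0.00014678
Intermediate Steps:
1/(-6596 + h(-31)) = 1/(-6596 + 7*(-31)) = 1/(-6596 - 217) = 1/(-6813) = -1/6813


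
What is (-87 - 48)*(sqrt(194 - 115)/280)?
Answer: -27*sqrt(79)/56 ≈ -4.2854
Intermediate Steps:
(-87 - 48)*(sqrt(194 - 115)/280) = -135*sqrt(79)/280 = -27*sqrt(79)/56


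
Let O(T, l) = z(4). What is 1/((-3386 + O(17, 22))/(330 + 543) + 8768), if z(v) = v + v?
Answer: 291/2550362 ≈ 0.00011410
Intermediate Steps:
z(v) = 2*v
O(T, l) = 8 (O(T, l) = 2*4 = 8)
1/((-3386 + O(17, 22))/(330 + 543) + 8768) = 1/((-3386 + 8)/(330 + 543) + 8768) = 1/(-3378/873 + 8768) = 1/(-3378*1/873 + 8768) = 1/(-1126/291 + 8768) = 1/(2550362/291) = 291/2550362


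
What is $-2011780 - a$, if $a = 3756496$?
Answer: $-5768276$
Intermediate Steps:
$-2011780 - a = -2011780 - 3756496 = -5768276$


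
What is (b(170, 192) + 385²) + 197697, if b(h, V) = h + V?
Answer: 346284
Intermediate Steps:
b(h, V) = V + h
(b(170, 192) + 385²) + 197697 = ((192 + 170) + 385²) + 197697 = (362 + 148225) + 197697 = 148587 + 197697 = 346284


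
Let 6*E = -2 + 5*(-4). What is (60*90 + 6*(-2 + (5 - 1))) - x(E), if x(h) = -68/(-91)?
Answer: 492424/91 ≈ 5411.3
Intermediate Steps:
E = -11/3 (E = (-2 + 5*(-4))/6 = (-2 - 20)/6 = (⅙)*(-22) = -11/3 ≈ -3.6667)
x(h) = 68/91 (x(h) = -68*(-1/91) = 68/91)
(60*90 + 6*(-2 + (5 - 1))) - x(E) = (60*90 + 6*(-2 + (5 - 1))) - 1*68/91 = (5400 + 6*(-2 + 4)) - 68/91 = (5400 + 6*2) - 68/91 = (5400 + 12) - 68/91 = 5412 - 68/91 = 492424/91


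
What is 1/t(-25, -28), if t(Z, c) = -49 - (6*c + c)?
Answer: 1/147 ≈ 0.0068027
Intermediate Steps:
t(Z, c) = -49 - 7*c
1/t(-25, -28) = 1/(-49 - 7*(-28)) = 1/(-49 + 196) = 1/147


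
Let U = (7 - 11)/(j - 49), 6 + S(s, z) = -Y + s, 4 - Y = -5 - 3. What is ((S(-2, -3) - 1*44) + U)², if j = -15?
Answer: 1046529/256 ≈ 4088.0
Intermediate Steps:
Y = 12 (Y = 4 - (-5 - 3) = 4 - 1*(-8) = 4 + 8 = 12)
S(s, z) = -18 + s (S(s, z) = -6 + (-1*12 + s) = -6 + (-12 + s) = -18 + s)
U = 1/16 (U = (7 - 11)/(-15 - 49) = -4/(-64) = -4*(-1/64) = 1/16 ≈ 0.062500)
((S(-2, -3) - 1*44) + U)² = (((-18 - 2) - 1*44) + 1/16)² = ((-20 - 44) + 1/16)² = (-64 + 1/16)² = (-1023/16)² = 1046529/256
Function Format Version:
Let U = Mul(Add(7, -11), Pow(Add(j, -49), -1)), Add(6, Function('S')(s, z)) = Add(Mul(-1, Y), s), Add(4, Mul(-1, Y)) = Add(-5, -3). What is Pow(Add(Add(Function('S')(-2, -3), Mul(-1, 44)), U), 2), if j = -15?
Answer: Rational(1046529, 256) ≈ 4088.0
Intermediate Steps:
Y = 12 (Y = Add(4, Mul(-1, Add(-5, -3))) = Add(4, Mul(-1, -8)) = Add(4, 8) = 12)
Function('S')(s, z) = Add(-18, s) (Function('S')(s, z) = Add(-6, Add(Mul(-1, 12), s)) = Add(-6, Add(-12, s)) = Add(-18, s))
U = Rational(1, 16) (U = Mul(Add(7, -11), Pow(Add(-15, -49), -1)) = Mul(-4, Pow(-64, -1)) = Mul(-4, Rational(-1, 64)) = Rational(1, 16) ≈ 0.062500)
Pow(Add(Add(Function('S')(-2, -3), Mul(-1, 44)), U), 2) = Pow(Add(Add(Add(-18, -2), Mul(-1, 44)), Rational(1, 16)), 2) = Pow(Add(Add(-20, -44), Rational(1, 16)), 2) = Pow(Add(-64, Rational(1, 16)), 2) = Pow(Rational(-1023, 16), 2) = Rational(1046529, 256)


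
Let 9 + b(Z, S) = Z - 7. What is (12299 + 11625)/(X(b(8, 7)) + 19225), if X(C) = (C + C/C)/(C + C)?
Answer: 382784/307607 ≈ 1.2444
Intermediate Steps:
b(Z, S) = -16 + Z (b(Z, S) = -9 + (Z - 7) = -9 + (-7 + Z) = -16 + Z)
X(C) = (1 + C)/(2*C) (X(C) = (C + 1)/((2*C)) = (1 + C)*(1/(2*C)) = (1 + C)/(2*C))
(12299 + 11625)/(X(b(8, 7)) + 19225) = (12299 + 11625)/((1 + (-16 + 8))/(2*(-16 + 8)) + 19225) = 23924/((½)*(1 - 8)/(-8) + 19225) = 23924/((½)*(-⅛)*(-7) + 19225) = 23924/(7/16 + 19225) = 23924/(307607/16) = 23924*(16/307607) = 382784/307607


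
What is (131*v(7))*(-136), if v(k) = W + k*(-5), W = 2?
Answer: 587928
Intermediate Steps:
v(k) = 2 - 5*k (v(k) = 2 + k*(-5) = 2 - 5*k)
(131*v(7))*(-136) = (131*(2 - 5*7))*(-136) = (131*(2 - 35))*(-136) = (131*(-33))*(-136) = -4323*(-136) = 587928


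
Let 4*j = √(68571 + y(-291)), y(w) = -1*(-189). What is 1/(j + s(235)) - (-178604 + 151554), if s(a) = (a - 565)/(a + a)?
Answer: 171173996984/6328059 + 2209*√1910/6328059 ≈ 27050.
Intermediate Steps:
y(w) = 189
s(a) = (-565 + a)/(2*a) (s(a) = (-565 + a)/((2*a)) = (-565 + a)*(1/(2*a)) = (-565 + a)/(2*a))
j = 3*√1910/2 (j = √(68571 + 189)/4 = √68760/4 = (6*√1910)/4 = 3*√1910/2 ≈ 65.555)
1/(j + s(235)) - (-178604 + 151554) = 1/(3*√1910/2 + (½)*(-565 + 235)/235) - (-178604 + 151554) = 1/(3*√1910/2 + (½)*(1/235)*(-330)) - 1*(-27050) = 1/(3*√1910/2 - 33/47) + 27050 = 1/(-33/47 + 3*√1910/2) + 27050 = 27050 + 1/(-33/47 + 3*√1910/2)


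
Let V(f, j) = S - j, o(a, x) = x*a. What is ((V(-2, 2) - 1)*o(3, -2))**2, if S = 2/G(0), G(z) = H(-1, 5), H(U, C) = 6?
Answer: 256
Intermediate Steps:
o(a, x) = a*x
G(z) = 6
S = 1/3 (S = 2/6 = 2*(1/6) = 1/3 ≈ 0.33333)
V(f, j) = 1/3 - j
((V(-2, 2) - 1)*o(3, -2))**2 = (((1/3 - 1*2) - 1)*(3*(-2)))**2 = (((1/3 - 2) - 1)*(-6))**2 = ((-5/3 - 1)*(-6))**2 = (-8/3*(-6))**2 = 16**2 = 256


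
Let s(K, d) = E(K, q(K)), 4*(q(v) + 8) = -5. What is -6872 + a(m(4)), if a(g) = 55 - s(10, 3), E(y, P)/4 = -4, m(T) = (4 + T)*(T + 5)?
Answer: -6801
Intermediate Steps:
q(v) = -37/4 (q(v) = -8 + (¼)*(-5) = -8 - 5/4 = -37/4)
m(T) = (4 + T)*(5 + T)
E(y, P) = -16 (E(y, P) = 4*(-4) = -16)
s(K, d) = -16
a(g) = 71 (a(g) = 55 - 1*(-16) = 55 + 16 = 71)
-6872 + a(m(4)) = -6872 + 71 = -6801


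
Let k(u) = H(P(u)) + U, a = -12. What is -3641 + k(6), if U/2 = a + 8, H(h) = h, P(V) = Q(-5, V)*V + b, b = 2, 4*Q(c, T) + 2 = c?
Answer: -7315/2 ≈ -3657.5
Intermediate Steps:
Q(c, T) = -1/2 + c/4
P(V) = 2 - 7*V/4 (P(V) = (-1/2 + (1/4)*(-5))*V + 2 = (-1/2 - 5/4)*V + 2 = -7*V/4 + 2 = 2 - 7*V/4)
U = -8 (U = 2*(-12 + 8) = 2*(-4) = -8)
k(u) = -6 - 7*u/4 (k(u) = (2 - 7*u/4) - 8 = -6 - 7*u/4)
-3641 + k(6) = -3641 + (-6 - 7/4*6) = -3641 + (-6 - 21/2) = -3641 - 33/2 = -7315/2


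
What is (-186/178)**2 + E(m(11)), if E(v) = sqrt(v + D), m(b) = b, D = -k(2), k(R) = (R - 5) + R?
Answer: 8649/7921 + 2*sqrt(3) ≈ 4.5560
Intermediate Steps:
k(R) = -5 + 2*R (k(R) = (-5 + R) + R = -5 + 2*R)
D = 1 (D = -(-5 + 2*2) = -(-5 + 4) = -1*(-1) = 1)
E(v) = sqrt(1 + v) (E(v) = sqrt(v + 1) = sqrt(1 + v))
(-186/178)**2 + E(m(11)) = (-186/178)**2 + sqrt(1 + 11) = (-186*1/178)**2 + sqrt(12) = (-93/89)**2 + 2*sqrt(3) = 8649/7921 + 2*sqrt(3)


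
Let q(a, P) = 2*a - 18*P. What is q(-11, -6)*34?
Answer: 2924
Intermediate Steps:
q(a, P) = -18*P + 2*a
q(-11, -6)*34 = (-18*(-6) + 2*(-11))*34 = (108 - 22)*34 = 86*34 = 2924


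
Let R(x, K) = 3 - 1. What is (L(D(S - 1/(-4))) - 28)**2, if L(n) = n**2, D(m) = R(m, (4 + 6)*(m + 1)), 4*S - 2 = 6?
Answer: 576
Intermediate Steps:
S = 2 (S = 1/2 + (1/4)*6 = 1/2 + 3/2 = 2)
R(x, K) = 2
D(m) = 2
(L(D(S - 1/(-4))) - 28)**2 = (2**2 - 28)**2 = (4 - 28)**2 = (-24)**2 = 576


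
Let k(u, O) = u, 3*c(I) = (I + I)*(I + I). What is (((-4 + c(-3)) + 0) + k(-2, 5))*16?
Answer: 96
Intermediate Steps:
c(I) = 4*I²/3 (c(I) = ((I + I)*(I + I))/3 = ((2*I)*(2*I))/3 = (4*I²)/3 = 4*I²/3)
(((-4 + c(-3)) + 0) + k(-2, 5))*16 = (((-4 + (4/3)*(-3)²) + 0) - 2)*16 = (((-4 + (4/3)*9) + 0) - 2)*16 = (((-4 + 12) + 0) - 2)*16 = ((8 + 0) - 2)*16 = (8 - 2)*16 = 6*16 = 96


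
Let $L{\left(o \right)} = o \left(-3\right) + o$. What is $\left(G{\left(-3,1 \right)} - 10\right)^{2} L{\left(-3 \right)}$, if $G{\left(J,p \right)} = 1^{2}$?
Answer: $486$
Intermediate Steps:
$G{\left(J,p \right)} = 1$
$L{\left(o \right)} = - 2 o$ ($L{\left(o \right)} = - 3 o + o = - 2 o$)
$\left(G{\left(-3,1 \right)} - 10\right)^{2} L{\left(-3 \right)} = \left(1 - 10\right)^{2} \left(\left(-2\right) \left(-3\right)\right) = \left(-9\right)^{2} \cdot 6 = 81 \cdot 6 = 486$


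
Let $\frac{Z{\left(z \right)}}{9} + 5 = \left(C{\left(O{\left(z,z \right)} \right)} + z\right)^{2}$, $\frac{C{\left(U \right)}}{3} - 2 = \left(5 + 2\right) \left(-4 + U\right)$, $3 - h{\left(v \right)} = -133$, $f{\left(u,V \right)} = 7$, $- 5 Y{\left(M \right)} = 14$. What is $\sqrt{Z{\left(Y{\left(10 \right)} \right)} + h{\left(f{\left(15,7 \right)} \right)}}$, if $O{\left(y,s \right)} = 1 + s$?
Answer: $\frac{2 \sqrt{791779}}{5} \approx 355.93$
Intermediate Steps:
$Y{\left(M \right)} = - \frac{14}{5}$ ($Y{\left(M \right)} = \left(- \frac{1}{5}\right) 14 = - \frac{14}{5}$)
$h{\left(v \right)} = 136$ ($h{\left(v \right)} = 3 - -133 = 3 + 133 = 136$)
$C{\left(U \right)} = -78 + 21 U$ ($C{\left(U \right)} = 6 + 3 \left(5 + 2\right) \left(-4 + U\right) = 6 + 3 \cdot 7 \left(-4 + U\right) = 6 + 3 \left(-28 + 7 U\right) = 6 + \left(-84 + 21 U\right) = -78 + 21 U$)
$Z{\left(z \right)} = -45 + 9 \left(-57 + 22 z\right)^{2}$ ($Z{\left(z \right)} = -45 + 9 \left(\left(-78 + 21 \left(1 + z\right)\right) + z\right)^{2} = -45 + 9 \left(\left(-78 + \left(21 + 21 z\right)\right) + z\right)^{2} = -45 + 9 \left(\left(-57 + 21 z\right) + z\right)^{2} = -45 + 9 \left(-57 + 22 z\right)^{2}$)
$\sqrt{Z{\left(Y{\left(10 \right)} \right)} + h{\left(f{\left(15,7 \right)} \right)}} = \sqrt{\left(-45 + 9 \left(-57 + 22 \left(- \frac{14}{5}\right)\right)^{2}\right) + 136} = \sqrt{\left(-45 + 9 \left(-57 - \frac{308}{5}\right)^{2}\right) + 136} = \sqrt{\left(-45 + 9 \left(- \frac{593}{5}\right)^{2}\right) + 136} = \sqrt{\left(-45 + 9 \cdot \frac{351649}{25}\right) + 136} = \sqrt{\left(-45 + \frac{3164841}{25}\right) + 136} = \sqrt{\frac{3163716}{25} + 136} = \sqrt{\frac{3167116}{25}} = \frac{2 \sqrt{791779}}{5}$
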